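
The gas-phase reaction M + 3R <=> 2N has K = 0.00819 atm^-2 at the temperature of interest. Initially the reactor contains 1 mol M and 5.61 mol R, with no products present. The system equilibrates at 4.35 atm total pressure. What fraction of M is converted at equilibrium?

X = 0.286

Let X = conversion of M (basis 1 mol M); extent of reaction ξ = X.
Species balance: n_M = 1 − X; n_R = 5.61 − 3X; n_N = 2X.
Total moles n_T = 6.61 − 2X.
With p_i = (n_i/n_T)P, K = p_N^2 / (p_M p_R^3).
Substituting and setting equal to 0.00819 atm^-2 gives a polynomial in X; the root in (0,1) is X = 0.286.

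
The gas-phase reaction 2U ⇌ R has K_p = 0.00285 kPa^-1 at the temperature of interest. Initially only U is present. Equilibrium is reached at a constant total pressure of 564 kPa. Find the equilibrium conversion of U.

X = 0.633

Take 1 mol U as basis and let X be its fractional conversion, so ξ = 0.5X.
Species balance: n_U = 1 − X; n_R = 0.5X.
Total moles n_T = 1 − 0.5X.
With p_i = (n_i/n_T)P, K_p = p_R / (p_U^2).
Setting this equal to 0.00285 kPa^-1 and taking the physical root (0 < X < 1) gives X = 0.633.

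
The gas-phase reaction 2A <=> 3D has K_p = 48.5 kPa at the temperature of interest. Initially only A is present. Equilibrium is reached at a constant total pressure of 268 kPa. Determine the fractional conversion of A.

Let X = conversion of A (basis 1 mol A); extent of reaction ξ = 0.5X.
Mole table: n_A = 1 − X; n_D = 1.5X.
n_T = Σnᵢ = 1 + 0.5X.
y_i = n_i/n_T, p_i = y_i·P. K_p = p_D^3 / (p_A^2).
Equating to 48.5 kPa and solving on 0 < X < 1: X = 0.309.

X = 0.309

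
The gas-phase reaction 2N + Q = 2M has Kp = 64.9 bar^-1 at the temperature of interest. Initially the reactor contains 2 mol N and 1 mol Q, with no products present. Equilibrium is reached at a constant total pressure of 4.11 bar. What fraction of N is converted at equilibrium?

Take 2 mol N as basis and let X be its fractional conversion, so ξ = X.
Species balance: n_N = 2 − 2X; n_Q = 1 − X; n_M = 2X.
Summing: n_T = 3 − X.
With p_i = (n_i/n_T)P, Kp = p_M^2 / (p_N^2 p_Q).
Substituting and setting equal to 64.9 bar^-1 gives a polynomial in X; the root in (0,1) is X = 0.823.

X = 0.823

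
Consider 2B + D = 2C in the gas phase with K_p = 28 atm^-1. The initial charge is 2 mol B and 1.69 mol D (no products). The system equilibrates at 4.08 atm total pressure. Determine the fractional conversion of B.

Take 2 mol B as basis and let X be its fractional conversion, so ξ = X.
Mole table: n_B = 2 − 2X; n_D = 1.69 − X; n_C = 2X.
Summing: n_T = 3.69 − X.
Mole fractions y_i = n_i/n_T; K_p = p_C^2 / (p_B^2 p_D) with p_i = y_i·P.
This yields a degree-3 equation in X; solving on (0,1), X = 0.853.

X = 0.853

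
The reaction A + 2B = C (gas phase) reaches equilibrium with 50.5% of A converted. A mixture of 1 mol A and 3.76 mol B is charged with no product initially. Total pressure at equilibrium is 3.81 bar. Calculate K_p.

Let X = conversion of A (basis 1 mol A); extent of reaction ξ = X.
Moles: n_A = 1 − X; n_B = 3.76 − 2X; n_C = X.
n_T = Σnᵢ = 4.76 − 2X.
At X = 0.505: n_A = 0.495, n_B = 2.75, n_C = 0.505, n_T = 3.75.
p_i = (n_i/n_T)·P. K_p = p_C / (p_A p_B^2) = 0.131 bar^-2.

K_p = 0.131 bar^-2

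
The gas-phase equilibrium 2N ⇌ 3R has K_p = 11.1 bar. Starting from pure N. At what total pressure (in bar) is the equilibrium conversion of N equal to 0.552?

P = 5.01 bar

Take 1 mol N as basis and let X be its fractional conversion, so ξ = 0.5X.
Moles: n_N = 1 − X; n_R = 1.5X.
Summing: n_T = 1 + 0.5X.
K_p = p_R^3 / (p_N^2) with p_i = (n_i/n_T)·P.
At X = 0.552: the mole-fraction product g(X) = Π y_i^ν_i = 2.217. Since K_p = g(X)·P^{1}, P = (K_p/g)^(1/1) = (11.1/2.217)^(1/1) = 5.01 bar.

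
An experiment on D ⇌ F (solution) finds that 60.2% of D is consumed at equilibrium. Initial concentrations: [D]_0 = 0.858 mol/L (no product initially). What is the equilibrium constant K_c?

K_c = 1.51

Let X = conversion of D.
Concentrations: [D] = 0.858 − 0.858X; [F] = 0.858X.
At X = 0.602: [D] = 0.341, [F] = 0.517.
K_c = [F] / ([D]) = 1.51.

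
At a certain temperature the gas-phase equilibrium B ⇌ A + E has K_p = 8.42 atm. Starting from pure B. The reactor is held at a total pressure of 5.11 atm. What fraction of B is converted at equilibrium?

X = 0.789

Let X = conversion of B (basis 1 mol B); extent of reaction ξ = X.
At extent ξ: n_B = 1 − X; n_A = X; n_E = X.
n_T = Σnᵢ = 1 + X.
With p_i = (n_i/n_T)P, K_p = p_A p_E / (p_B).
Substituting and setting equal to 8.42 atm gives a polynomial in X; the root in (0,1) is X = 0.789.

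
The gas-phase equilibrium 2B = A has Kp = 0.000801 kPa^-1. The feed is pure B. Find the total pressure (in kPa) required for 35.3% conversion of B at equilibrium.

P = 433 kPa

Basis: 1 mol B initially; let X = conversion of B. Extent ξ = 0.5X.
Species balance: n_B = 1 − X; n_A = 0.5X.
Summing: n_T = 1 − 0.5X.
Kp = p_A / (p_B^2) with p_i = (n_i/n_T)·P.
At X = 0.353: the mole-fraction product g(X) = Π y_i^ν_i = 0.3472. Since Kp = g(X)·P^{-1}, P = (g/Kp)^(1/1) = (0.3472/0.000801)^(1/1) = 433 kPa.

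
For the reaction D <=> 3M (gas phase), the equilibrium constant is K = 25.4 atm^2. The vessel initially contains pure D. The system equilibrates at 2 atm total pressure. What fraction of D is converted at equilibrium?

Let X = conversion of D (basis 1 mol D); extent of reaction ξ = X.
Moles: n_D = 1 − X; n_M = 3X.
Total moles n_T = 1 + 2X.
With p_i = (n_i/n_T)P, K = p_M^3 / (p_D).
Setting this equal to 25.4 atm^2 and taking the physical root (0 < X < 1) gives X = 0.728.

X = 0.728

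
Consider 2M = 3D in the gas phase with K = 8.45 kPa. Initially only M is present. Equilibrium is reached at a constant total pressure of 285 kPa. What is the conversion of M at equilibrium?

X = 0.185

Let X = conversion of M (basis 1 mol M); extent of reaction ξ = 0.5X.
At extent ξ: n_M = 1 − X; n_D = 1.5X.
n_T = Σnᵢ = 1 + 0.5X.
With p_i = (n_i/n_T)P, K = p_D^3 / (p_M^2).
This yields a degree-3 equation in X; solving on (0,1), X = 0.185.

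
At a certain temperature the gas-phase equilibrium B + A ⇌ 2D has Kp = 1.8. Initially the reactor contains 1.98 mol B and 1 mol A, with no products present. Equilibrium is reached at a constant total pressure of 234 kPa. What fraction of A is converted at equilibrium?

Let X = conversion of A (basis 1 mol A); extent of reaction ξ = X.
Moles: n_B = 1.98 − X; n_A = 1 − X; n_D = 2X.
Total moles n_T = 2.98 (Δν = 0, constant).
y_i = n_i/n_T, p_i = y_i·P. Kp = p_D^2 / (p_B p_A).
Substituting and setting equal to 1.8 gives a polynomial in X; the root in (0,1) is X = 0.543.

X = 0.543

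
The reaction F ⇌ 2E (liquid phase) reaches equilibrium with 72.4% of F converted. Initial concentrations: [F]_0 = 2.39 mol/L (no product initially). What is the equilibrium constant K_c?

K_c = 18.2 mol/L

Let X = conversion of F.
Concentrations: [F] = 2.39 − 2.39X; [E] = 4.78X.
At X = 0.724: [F] = 0.66, [E] = 3.46.
K_c = [E]^2 / ([F]) = 18.2 mol/L.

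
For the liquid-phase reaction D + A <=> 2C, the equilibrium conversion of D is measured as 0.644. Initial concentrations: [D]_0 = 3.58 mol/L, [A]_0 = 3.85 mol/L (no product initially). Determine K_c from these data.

K_c = 10.8

Let X = conversion of D.
Concentrations: [D] = 3.58 − 3.58X; [A] = 3.85 − 3.58X; [C] = 7.16X.
At X = 0.644: [D] = 1.27, [A] = 1.54, [C] = 4.61.
K_c = [C]^2 / ([D] [A]) = 10.8.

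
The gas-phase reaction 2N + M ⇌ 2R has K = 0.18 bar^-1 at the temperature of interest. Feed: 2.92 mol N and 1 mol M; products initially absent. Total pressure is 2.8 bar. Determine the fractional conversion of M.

X = 0.341

Take 1 mol M as basis and let X be its fractional conversion, so ξ = X.
Species balance: n_N = 2.92 − 2X; n_M = 1 − X; n_R = 2X.
n_T = Σnᵢ = 3.92 − X.
y_i = n_i/n_T, p_i = y_i·P. K = p_R^2 / (p_N^2 p_M).
Setting this equal to 0.18 bar^-1 and taking the physical root (0 < X < 1) gives X = 0.341.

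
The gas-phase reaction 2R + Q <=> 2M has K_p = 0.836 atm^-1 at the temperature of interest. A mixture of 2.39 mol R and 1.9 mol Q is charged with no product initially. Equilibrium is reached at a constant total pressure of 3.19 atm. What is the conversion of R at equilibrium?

X = 0.493

Let X = conversion of R (basis 2.39 mol R); extent of reaction ξ = 1.2X.
Mole table: n_R = 2.39 − 2.39X; n_Q = 1.9 − 1.2X; n_M = 2.39X.
Total moles n_T = 4.29 − 1.2X.
With p_i = (n_i/n_T)P, K_p = p_M^2 / (p_R^2 p_Q).
Setting this equal to 0.836 atm^-1 and taking the physical root (0 < X < 1) gives X = 0.493.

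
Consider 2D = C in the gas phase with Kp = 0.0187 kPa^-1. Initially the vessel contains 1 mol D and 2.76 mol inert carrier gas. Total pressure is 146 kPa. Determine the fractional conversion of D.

X = 0.457

Basis: 1 mol D initially; let X = conversion of D. Extent ξ = 0.5X.
Moles: n_D = 1 − X; n_C = 0.5X; n_I = 2.76 (inert).
Total moles n_T = 3.76 − 0.5X.
y_i = n_i/n_T, p_i = y_i·P. Kp = p_C / (p_D^2).
This yields a degree-2 equation in X; solving on (0,1), X = 0.457.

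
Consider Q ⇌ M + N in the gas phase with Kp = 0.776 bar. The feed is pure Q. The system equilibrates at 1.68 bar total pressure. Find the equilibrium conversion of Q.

Basis: 1 mol Q initially; let X = conversion of Q. Extent ξ = X.
At extent ξ: n_Q = 1 − X; n_M = X; n_N = X.
Summing: n_T = 1 + X.
Mole fractions y_i = n_i/n_T; Kp = p_M p_N / (p_Q) with p_i = y_i·P.
Setting this equal to 0.776 bar and taking the physical root (0 < X < 1) gives X = 0.562.

X = 0.562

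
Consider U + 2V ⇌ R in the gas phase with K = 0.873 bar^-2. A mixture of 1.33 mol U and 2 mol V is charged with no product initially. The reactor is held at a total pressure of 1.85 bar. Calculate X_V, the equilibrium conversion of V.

Take 2 mol V as basis and let X be its fractional conversion, so ξ = X.
Moles: n_U = 1.33 − X; n_V = 2 − 2X; n_R = X.
n_T = Σnᵢ = 3.33 − 2X.
With p_i = (n_i/n_T)P, K = p_R / (p_U p_V^2).
This yields a degree-3 equation in X; solving on (0,1), X = 0.483.

X = 0.483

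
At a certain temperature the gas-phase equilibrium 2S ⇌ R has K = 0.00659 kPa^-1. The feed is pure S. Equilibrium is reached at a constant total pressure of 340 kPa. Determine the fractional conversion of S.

X = 0.683

Let X = conversion of S (basis 1 mol S); extent of reaction ξ = 0.5X.
Mole table: n_S = 1 − X; n_R = 0.5X.
Summing: n_T = 1 − 0.5X.
With p_i = (n_i/n_T)P, K = p_R / (p_S^2).
Substituting and setting equal to 0.00659 kPa^-1 gives a polynomial in X; the root in (0,1) is X = 0.683.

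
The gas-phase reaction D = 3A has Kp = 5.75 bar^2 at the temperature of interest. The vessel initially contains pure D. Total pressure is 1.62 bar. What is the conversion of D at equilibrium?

X = 0.544

Take 1 mol D as basis and let X be its fractional conversion, so ξ = X.
Moles: n_D = 1 − X; n_A = 3X.
Summing: n_T = 1 + 2X.
Mole fractions y_i = n_i/n_T; Kp = p_A^3 / (p_D) with p_i = y_i·P.
Equating to 5.75 bar^2 and solving on 0 < X < 1: X = 0.544.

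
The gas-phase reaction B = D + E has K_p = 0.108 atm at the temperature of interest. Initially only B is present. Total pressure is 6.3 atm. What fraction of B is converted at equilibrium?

X = 0.130

Take 1 mol B as basis and let X be its fractional conversion, so ξ = X.
Moles: n_B = 1 − X; n_D = X; n_E = X.
Summing: n_T = 1 + X.
y_i = n_i/n_T, p_i = y_i·P. K_p = p_D p_E / (p_B).
Setting this equal to 0.108 atm and taking the physical root (0 < X < 1) gives X = 0.130.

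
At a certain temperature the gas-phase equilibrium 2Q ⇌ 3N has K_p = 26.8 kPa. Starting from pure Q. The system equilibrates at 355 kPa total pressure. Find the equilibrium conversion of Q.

X = 0.243

Let X = conversion of Q (basis 1 mol Q); extent of reaction ξ = 0.5X.
At extent ξ: n_Q = 1 − X; n_N = 1.5X.
Total moles n_T = 1 + 0.5X.
Mole fractions y_i = n_i/n_T; K_p = p_N^3 / (p_Q^2) with p_i = y_i·P.
Substituting and setting equal to 26.8 kPa gives a polynomial in X; the root in (0,1) is X = 0.243.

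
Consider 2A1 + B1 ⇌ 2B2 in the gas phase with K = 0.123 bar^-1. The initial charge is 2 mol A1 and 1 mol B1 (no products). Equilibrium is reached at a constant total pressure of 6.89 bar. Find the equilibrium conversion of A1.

X = 0.317

Let X = conversion of A1 (basis 2 mol A1); extent of reaction ξ = X.
At extent ξ: n_A1 = 2 − 2X; n_B1 = 1 − X; n_B2 = 2X.
n_T = Σnᵢ = 3 − X.
Mole fractions y_i = n_i/n_T; K = p_B2^2 / (p_A1^2 p_B1) with p_i = y_i·P.
Equating to 0.123 bar^-1 and solving on 0 < X < 1: X = 0.317.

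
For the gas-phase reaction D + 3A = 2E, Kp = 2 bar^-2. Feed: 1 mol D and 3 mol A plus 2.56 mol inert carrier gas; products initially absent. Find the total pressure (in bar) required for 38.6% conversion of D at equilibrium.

P = 1.61 bar

Let X = conversion of D (basis 1 mol D); extent of reaction ξ = X.
At extent ξ: n_D = 1 − X; n_A = 3 − 3X; n_E = 2X; n_I = 2.56 (inert).
Summing: n_T = 6.56 − 2X.
Kp = p_E^2 / (p_D p_A^3) with p_i = (n_i/n_T)·P.
At X = 0.386: the mole-fraction product g(X) = Π y_i^ν_i = 5.203. Since Kp = g(X)·P^{-2}, P = (g/Kp)^(1/2) = (5.203/2)^(1/2) = 1.61 bar.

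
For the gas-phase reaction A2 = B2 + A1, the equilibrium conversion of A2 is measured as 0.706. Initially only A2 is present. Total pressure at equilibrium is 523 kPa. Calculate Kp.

Let X = conversion of A2 (basis 1 mol A2); extent of reaction ξ = X.
Moles: n_A2 = 1 − X; n_B2 = X; n_A1 = X.
n_T = Σnᵢ = 1 + X.
At X = 0.706: n_A2 = 0.294, n_B2 = 0.706, n_A1 = 0.706, n_T = 1.71.
p_i = (n_i/n_T)·P. Kp = p_B2 p_A1 / (p_A2) = 520 kPa.

Kp = 520 kPa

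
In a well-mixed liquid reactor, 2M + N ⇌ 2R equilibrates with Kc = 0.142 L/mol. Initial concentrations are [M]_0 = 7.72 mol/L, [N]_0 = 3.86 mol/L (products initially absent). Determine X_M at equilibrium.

X = 0.370

Let X = conversion of M; extent ξ = 7.72X/2 mol/L.
Concentrations: [M] = 7.72 − 7.72X; [N] = 3.86 − 3.86X; [R] = 7.72X.
Kc = [R]^2 / ([M]^2 [N]).
Setting equal to 0.142 and solving for X on (0,1) gives X = 0.370.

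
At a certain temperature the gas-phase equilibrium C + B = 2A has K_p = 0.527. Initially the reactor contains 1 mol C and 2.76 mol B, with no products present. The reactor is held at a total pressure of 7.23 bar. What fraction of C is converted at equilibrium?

X = 0.422

Take 1 mol C as basis and let X be its fractional conversion, so ξ = X.
Moles: n_C = 1 − X; n_B = 2.76 − X; n_A = 2X.
n_T stays at 3.76 (no change in mole number).
With p_i = (n_i/n_T)P, K_p = p_A^2 / (p_C p_B).
Equating to 0.527 and solving on 0 < X < 1: X = 0.422.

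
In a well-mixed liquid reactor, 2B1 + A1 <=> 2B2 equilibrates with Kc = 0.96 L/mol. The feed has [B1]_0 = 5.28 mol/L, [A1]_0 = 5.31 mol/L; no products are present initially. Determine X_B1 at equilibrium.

Let X = conversion of B1; extent ξ = 5.28X/2 mol/L.
Concentrations: [B1] = 5.28 − 5.28X; [A1] = 5.31 − 2.64X; [B2] = 5.28X.
Kc = [B2]^2 / ([B1]^2 [A1]).
Equating to 0.96 L/mol: the physical root is X = 0.650.

X = 0.650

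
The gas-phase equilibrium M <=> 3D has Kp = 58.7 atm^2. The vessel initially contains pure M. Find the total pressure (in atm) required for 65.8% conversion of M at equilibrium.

Take 1 mol M as basis and let X be its fractional conversion, so ξ = X.
Mole table: n_M = 1 − X; n_D = 3X.
Summing: n_T = 1 + 2X.
Kp = p_D^3 / (p_M) with p_i = (n_i/n_T)·P.
At X = 0.658: the mole-fraction product g(X) = Π y_i^ν_i = 4.193. Since Kp = g(X)·P^{2}, P = (Kp/g)^(1/2) = (58.7/4.193)^(1/2) = 3.74 atm.

P = 3.74 atm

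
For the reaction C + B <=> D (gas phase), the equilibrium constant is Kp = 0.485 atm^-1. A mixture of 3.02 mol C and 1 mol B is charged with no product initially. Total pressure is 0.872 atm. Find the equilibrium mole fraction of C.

Let X = conversion of B (basis 1 mol B); extent of reaction ξ = X.
Moles: n_C = 3.02 − X; n_B = 1 − X; n_D = X.
Summing: n_T = 4.02 − X.
y_i = n_i/n_T, p_i = y_i·P. Kp = p_D / (p_C p_B).
Setting this equal to 0.485 atm^-1 and taking the physical root (0 < X < 1) gives X = 0.237.
Then n_C = 2.78, n_T = 3.78, so y_C = 0.736.

y_C = 0.736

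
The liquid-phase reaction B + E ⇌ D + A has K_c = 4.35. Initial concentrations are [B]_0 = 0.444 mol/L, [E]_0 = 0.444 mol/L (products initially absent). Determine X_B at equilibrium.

Let X = conversion of B; extent ξ = 0.444·X mol/L.
Concentrations: [B] = 0.444 − 0.444X; [E] = 0.444 − 0.444X; [D] = 0.444X; [A] = 0.444X.
K_c = [D] [A] / ([B] [E]).
This equals 4.35 at X = 0.676 (the root in 0 < X < 1).

X = 0.676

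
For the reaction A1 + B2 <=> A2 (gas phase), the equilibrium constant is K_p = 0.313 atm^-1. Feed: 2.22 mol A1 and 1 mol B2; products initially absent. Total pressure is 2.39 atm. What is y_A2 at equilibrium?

Let X = conversion of B2 (basis 1 mol B2); extent of reaction ξ = X.
Species balance: n_A1 = 2.22 − X; n_B2 = 1 − X; n_A2 = X.
n_T = Σnᵢ = 3.22 − X.
With p_i = (n_i/n_T)P, K_p = p_A2 / (p_A1 p_B2).
Substituting and setting equal to 0.313 atm^-1 gives a polynomial in X; the root in (0,1) is X = 0.329.
Then n_A2 = 0.329, n_T = 2.89, so y_A2 = 0.114.

y_A2 = 0.114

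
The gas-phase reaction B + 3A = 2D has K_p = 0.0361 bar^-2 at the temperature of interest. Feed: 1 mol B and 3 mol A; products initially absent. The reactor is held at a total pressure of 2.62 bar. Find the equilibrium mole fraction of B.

y_B = 0.219

Basis: 1 mol B initially; let X = conversion of B. Extent ξ = X.
Mole table: n_B = 1 − X; n_A = 3 − 3X; n_D = 2X.
n_T = Σnᵢ = 4 − 2X.
Mole fractions y_i = n_i/n_T; K_p = p_D^2 / (p_B p_A^3) with p_i = y_i·P.
Substituting and setting equal to 0.0361 bar^-2 gives a polynomial in X; the root in (0,1) is X = 0.221.
Then n_B = 0.779, n_T = 3.56, so y_B = 0.219.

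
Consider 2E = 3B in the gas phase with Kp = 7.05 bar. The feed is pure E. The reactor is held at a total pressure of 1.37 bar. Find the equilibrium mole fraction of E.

Take 1 mol E as basis and let X be its fractional conversion, so ξ = 0.5X.
Species balance: n_E = 1 − X; n_B = 1.5X.
Total moles n_T = 1 + 0.5X.
y_i = n_i/n_T, p_i = y_i·P. Kp = p_B^3 / (p_E^2).
Substituting and setting equal to 7.05 bar gives a polynomial in X; the root in (0,1) is X = 0.639.
Then n_E = 0.361, n_T = 1.32, so y_E = 0.273.

y_E = 0.273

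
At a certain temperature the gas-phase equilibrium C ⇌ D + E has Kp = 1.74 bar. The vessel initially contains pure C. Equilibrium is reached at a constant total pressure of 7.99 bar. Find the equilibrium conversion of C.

X = 0.423

Let X = conversion of C (basis 1 mol C); extent of reaction ξ = X.
Moles: n_C = 1 − X; n_D = X; n_E = X.
n_T = Σnᵢ = 1 + X.
With p_i = (n_i/n_T)P, Kp = p_D p_E / (p_C).
Substituting and setting equal to 1.74 bar gives a polynomial in X; the root in (0,1) is X = 0.423.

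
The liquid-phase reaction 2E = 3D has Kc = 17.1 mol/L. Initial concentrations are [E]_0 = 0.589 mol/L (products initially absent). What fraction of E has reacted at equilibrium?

X = 0.770

Let X = conversion of E; extent ξ = 0.589X/2 mol/L.
Concentrations: [E] = 0.589 − 0.589X; [D] = 0.883X.
Kc = [D]^3 / ([E]^2).
Setting equal to 17.1 and solving for X on (0,1) gives X = 0.770.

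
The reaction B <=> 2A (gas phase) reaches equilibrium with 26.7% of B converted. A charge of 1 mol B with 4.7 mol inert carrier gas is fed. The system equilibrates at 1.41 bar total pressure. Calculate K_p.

Take 1 mol B as basis and let X be its fractional conversion, so ξ = X.
At extent ξ: n_B = 1 − X; n_A = 2X; n_I = 4.7 (inert).
Total moles n_T = 5.7 + X.
At X = 0.267: n_B = 0.733, n_A = 0.534, n_T = 5.97.
p_i = (n_i/n_T)·P. K_p = p_A^2 / (p_B) = 0.0919 bar.

K_p = 0.0919 bar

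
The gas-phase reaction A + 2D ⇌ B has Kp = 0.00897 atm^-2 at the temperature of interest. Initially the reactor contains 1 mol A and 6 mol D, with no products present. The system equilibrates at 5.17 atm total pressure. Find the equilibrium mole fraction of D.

Take 1 mol A as basis and let X be its fractional conversion, so ξ = X.
Moles: n_A = 1 − X; n_D = 6 − 2X; n_B = X.
Summing: n_T = 7 − 2X.
y_i = n_i/n_T, p_i = y_i·P. Kp = p_B / (p_A p_D^2).
Substituting and setting equal to 0.00897 atm^-2 gives a polynomial in X; the root in (0,1) is X = 0.148.
Then n_D = 5.7, n_T = 6.7, so y_D = 0.851.

y_D = 0.851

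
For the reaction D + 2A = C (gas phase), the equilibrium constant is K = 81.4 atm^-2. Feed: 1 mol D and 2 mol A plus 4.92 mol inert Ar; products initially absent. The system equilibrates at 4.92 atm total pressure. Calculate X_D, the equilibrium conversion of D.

X = 0.839

Take 1 mol D as basis and let X be its fractional conversion, so ξ = X.
Moles: n_D = 1 − X; n_A = 2 − 2X; n_C = X; n_I = 4.92 (inert).
Total moles n_T = 7.92 − 2X.
With p_i = (n_i/n_T)P, K = p_C / (p_D p_A^2).
Setting this equal to 81.4 atm^-2 and taking the physical root (0 < X < 1) gives X = 0.839.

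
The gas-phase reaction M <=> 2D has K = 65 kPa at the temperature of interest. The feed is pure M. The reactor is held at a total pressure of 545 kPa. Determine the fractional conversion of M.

X = 0.170

Let X = conversion of M (basis 1 mol M); extent of reaction ξ = X.
Species balance: n_M = 1 − X; n_D = 2X.
n_T = Σnᵢ = 1 + X.
With p_i = (n_i/n_T)P, K = p_D^2 / (p_M).
Setting this equal to 65 kPa and taking the physical root (0 < X < 1) gives X = 0.170.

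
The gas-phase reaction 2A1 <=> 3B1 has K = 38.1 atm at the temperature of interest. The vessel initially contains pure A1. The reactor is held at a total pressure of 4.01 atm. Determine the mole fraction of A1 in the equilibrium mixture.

Take 1 mol A1 as basis and let X be its fractional conversion, so ξ = 0.5X.
Mole table: n_A1 = 1 − X; n_B1 = 1.5X.
n_T = Σnᵢ = 1 + 0.5X.
Mole fractions y_i = n_i/n_T; K = p_B1^3 / (p_A1^2) with p_i = y_i·P.
Substituting and setting equal to 38.1 atm gives a polynomial in X; the root in (0,1) is X = 0.700.
Then n_A1 = 0.3, n_T = 1.35, so y_A1 = 0.222.

y_A1 = 0.222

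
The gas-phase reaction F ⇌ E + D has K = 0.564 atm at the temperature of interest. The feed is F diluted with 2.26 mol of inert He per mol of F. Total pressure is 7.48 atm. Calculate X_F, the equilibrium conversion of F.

Let X = conversion of F (basis 1 mol F); extent of reaction ξ = X.
Species balance: n_F = 1 − X; n_E = X; n_D = X; n_I = 2.26 (inert).
Total moles n_T = 3.26 + X.
y_i = n_i/n_T, p_i = y_i·P. K = p_E p_D / (p_F).
Substituting and setting equal to 0.564 atm gives a polynomial in X; the root in (0,1) is X = 0.405.

X = 0.405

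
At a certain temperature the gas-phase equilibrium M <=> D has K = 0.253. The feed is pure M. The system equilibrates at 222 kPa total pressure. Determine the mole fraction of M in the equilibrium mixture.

Basis: 1 mol M initially; let X = conversion of M. Extent ξ = X.
Mole table: n_M = 1 − X; n_D = X.
Total moles n_T = 1 (Δν = 0, constant).
y_i = n_i/n_T, p_i = y_i·P. K = p_D / (p_M).
Setting this equal to 0.253 and taking the physical root (0 < X < 1) gives X = 0.202.
Then n_M = 0.798, n_T = 1, so y_M = 0.798.

y_M = 0.798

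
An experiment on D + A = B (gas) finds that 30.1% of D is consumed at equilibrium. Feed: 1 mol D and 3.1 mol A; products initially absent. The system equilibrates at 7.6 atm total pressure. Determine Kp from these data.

Basis: 1 mol D initially; let X = conversion of D. Extent ξ = X.
Moles: n_D = 1 − X; n_A = 3.1 − X; n_B = X.
Summing: n_T = 4.1 − X.
At X = 0.301: n_D = 0.699, n_A = 2.8, n_B = 0.301, n_T = 3.8.
p_i = (n_i/n_T)·P. Kp = p_B / (p_D p_A) = 0.0769 atm^-1.

Kp = 0.0769 atm^-1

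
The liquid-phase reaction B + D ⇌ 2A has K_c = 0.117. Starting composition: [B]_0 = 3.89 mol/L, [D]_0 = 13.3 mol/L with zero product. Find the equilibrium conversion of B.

X = 0.261

Let X = conversion of B; extent ξ = 3.89·X mol/L.
Concentrations: [B] = 3.89 − 3.89X; [D] = 13.3 − 3.89X; [A] = 7.78X.
K_c = [A]^2 / ([B] [D]).
Equating to 0.117: the physical root is X = 0.261.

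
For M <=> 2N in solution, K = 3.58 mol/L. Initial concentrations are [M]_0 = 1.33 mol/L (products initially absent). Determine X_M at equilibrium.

X = 0.550

Let X = conversion of M; extent ξ = 1.33·X mol/L.
Concentrations: [M] = 1.33 − 1.33X; [N] = 2.66X.
K = [N]^2 / ([M]).
Setting equal to 3.58 and solving for X on (0,1) gives X = 0.550.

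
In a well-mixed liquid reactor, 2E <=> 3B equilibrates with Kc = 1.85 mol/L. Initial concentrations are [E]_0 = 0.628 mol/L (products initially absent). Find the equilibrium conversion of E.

Let X = conversion of E; extent ξ = 0.628X/2 mol/L.
Concentrations: [E] = 0.628 − 0.628X; [B] = 0.942X.
Kc = [B]^3 / ([E]^2).
Equating to 1.85 mol/L: the physical root is X = 0.556.

X = 0.556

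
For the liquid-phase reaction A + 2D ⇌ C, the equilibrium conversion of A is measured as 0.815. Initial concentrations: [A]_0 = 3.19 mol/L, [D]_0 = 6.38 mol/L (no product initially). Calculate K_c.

K_c = 3.16 (mol/L)^-2

Let X = conversion of A.
Concentrations: [A] = 3.19 − 3.19X; [D] = 6.38 − 6.38X; [C] = 3.19X.
At X = 0.815: [A] = 0.59, [D] = 1.18, [C] = 2.6.
K_c = [C] / ([A] [D]^2) = 3.16 (mol/L)^-2.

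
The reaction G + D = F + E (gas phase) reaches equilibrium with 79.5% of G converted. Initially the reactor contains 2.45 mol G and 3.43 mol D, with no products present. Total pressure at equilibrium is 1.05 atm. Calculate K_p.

K_p = 5.1

Take 2.45 mol G as basis and let X be its fractional conversion, so ξ = 2.45X.
Species balance: n_G = 2.45 − 2.45X; n_D = 3.43 − 2.45X; n_F = 2.45X; n_E = 2.45X.
Since Δν = 0, n_T = 5.88 throughout.
At X = 0.795: n_G = 0.502, n_D = 1.48, n_F = 1.95, n_E = 1.95, n_T = 5.88.
p_i = (n_i/n_T)·P. K_p = p_F p_E / (p_G p_D) = 5.1.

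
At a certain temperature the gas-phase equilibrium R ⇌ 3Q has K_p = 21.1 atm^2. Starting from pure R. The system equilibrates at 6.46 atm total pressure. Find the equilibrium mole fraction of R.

y_R = 0.409

Basis: 1 mol R initially; let X = conversion of R. Extent ξ = X.
Moles: n_R = 1 − X; n_Q = 3X.
n_T = Σnᵢ = 1 + 2X.
With p_i = (n_i/n_T)P, K_p = p_Q^3 / (p_R).
This yields a degree-3 equation in X; solving on (0,1), X = 0.325.
Then n_R = 0.675, n_T = 1.65, so y_R = 0.409.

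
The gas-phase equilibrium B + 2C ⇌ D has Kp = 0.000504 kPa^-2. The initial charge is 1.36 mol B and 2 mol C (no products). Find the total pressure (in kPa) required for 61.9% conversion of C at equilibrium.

Take 2 mol C as basis and let X be its fractional conversion, so ξ = X.
At extent ξ: n_B = 1.36 − X; n_C = 2 − 2X; n_D = X.
n_T = Σnᵢ = 3.36 − 2X.
Kp = p_D / (p_B p_C^2) with p_i = (n_i/n_T)·P.
At X = 0.619: the mole-fraction product g(X) = Π y_i^ν_i = 6.478. Since Kp = g(X)·P^{-2}, P = (g/Kp)^(1/2) = (6.478/0.000504)^(1/2) = 113 kPa.

P = 113 kPa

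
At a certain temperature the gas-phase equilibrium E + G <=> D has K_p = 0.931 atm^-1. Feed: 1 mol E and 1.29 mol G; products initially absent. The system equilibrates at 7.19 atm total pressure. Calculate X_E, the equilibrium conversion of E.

X = 0.711

Let X = conversion of E (basis 1 mol E); extent of reaction ξ = X.
At extent ξ: n_E = 1 − X; n_G = 1.29 − X; n_D = X.
Summing: n_T = 2.29 − X.
With p_i = (n_i/n_T)P, K_p = p_D / (p_E p_G).
This yields a degree-2 equation in X; solving on (0,1), X = 0.711.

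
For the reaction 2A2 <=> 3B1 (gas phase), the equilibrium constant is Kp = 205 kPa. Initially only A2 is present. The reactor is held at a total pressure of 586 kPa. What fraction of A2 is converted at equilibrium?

X = 0.366

Let X = conversion of A2 (basis 1 mol A2); extent of reaction ξ = 0.5X.
Species balance: n_A2 = 1 − X; n_B1 = 1.5X.
Total moles n_T = 1 + 0.5X.
y_i = n_i/n_T, p_i = y_i·P. Kp = p_B1^3 / (p_A2^2).
Substituting and setting equal to 205 kPa gives a polynomial in X; the root in (0,1) is X = 0.366.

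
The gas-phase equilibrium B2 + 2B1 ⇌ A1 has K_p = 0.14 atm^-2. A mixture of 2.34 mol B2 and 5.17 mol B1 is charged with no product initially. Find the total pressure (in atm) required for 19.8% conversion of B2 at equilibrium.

P = 2.06 atm

Basis: 2.34 mol B2 initially; let X = conversion of B2. Extent ξ = 2.34X.
At extent ξ: n_B2 = 2.34 − 2.34X; n_B1 = 5.17 − 4.68X; n_A1 = 2.34X.
n_T = Σnᵢ = 7.51 − 4.68X.
K_p = p_A1 / (p_B2 p_B1^2) with p_i = (n_i/n_T)·P.
At X = 0.198: the mole-fraction product g(X) = Π y_i^ν_i = 0.5942. Since K_p = g(X)·P^{-2}, P = (g/K_p)^(1/2) = (0.5942/0.14)^(1/2) = 2.06 atm.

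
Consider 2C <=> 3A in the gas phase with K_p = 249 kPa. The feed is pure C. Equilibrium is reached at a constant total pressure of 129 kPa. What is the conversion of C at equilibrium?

Let X = conversion of C (basis 1 mol C); extent of reaction ξ = 0.5X.
Species balance: n_C = 1 − X; n_A = 1.5X.
Total moles n_T = 1 + 0.5X.
y_i = n_i/n_T, p_i = y_i·P. K_p = p_A^3 / (p_C^2).
Setting this equal to 249 kPa and taking the physical root (0 < X < 1) gives X = 0.537.

X = 0.537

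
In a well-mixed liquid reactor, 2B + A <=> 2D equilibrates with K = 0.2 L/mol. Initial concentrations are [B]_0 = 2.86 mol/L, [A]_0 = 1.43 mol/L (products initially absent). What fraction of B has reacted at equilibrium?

X = 0.308

Let X = conversion of B; extent ξ = 2.86X/2 mol/L.
Concentrations: [B] = 2.86 − 2.86X; [A] = 1.43 − 1.43X; [D] = 2.86X.
K = [D]^2 / ([B]^2 [A]).
Solving K = 0.2 for X ∈ (0,1): X = 0.308.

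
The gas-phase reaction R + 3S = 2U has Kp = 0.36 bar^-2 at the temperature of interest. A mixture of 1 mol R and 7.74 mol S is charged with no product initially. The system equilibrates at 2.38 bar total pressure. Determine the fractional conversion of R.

X = 0.705

Let X = conversion of R (basis 1 mol R); extent of reaction ξ = X.
At extent ξ: n_R = 1 − X; n_S = 7.74 − 3X; n_U = 2X.
Total moles n_T = 8.74 − 2X.
y_i = n_i/n_T, p_i = y_i·P. Kp = p_U^2 / (p_R p_S^3).
This yields a degree-4 equation in X; solving on (0,1), X = 0.705.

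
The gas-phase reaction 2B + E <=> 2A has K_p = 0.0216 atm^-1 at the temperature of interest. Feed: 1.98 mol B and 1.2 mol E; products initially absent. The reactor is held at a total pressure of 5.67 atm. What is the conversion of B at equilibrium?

Let X = conversion of B (basis 1.98 mol B); extent of reaction ξ = 0.99X.
Mole table: n_B = 1.98 − 1.98X; n_E = 1.2 − 0.99X; n_A = 1.98X.
Total moles n_T = 3.18 − 0.99X.
y_i = n_i/n_T, p_i = y_i·P. K_p = p_A^2 / (p_B^2 p_E).
Substituting and setting equal to 0.0216 atm^-1 gives a polynomial in X; the root in (0,1) is X = 0.170.

X = 0.170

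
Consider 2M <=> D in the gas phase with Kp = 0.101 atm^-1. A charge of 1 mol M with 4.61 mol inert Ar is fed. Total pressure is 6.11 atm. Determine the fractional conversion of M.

Let X = conversion of M (basis 1 mol M); extent of reaction ξ = 0.5X.
At extent ξ: n_M = 1 − X; n_D = 0.5X; n_I = 4.61 (inert).
n_T = Σnᵢ = 5.61 − 0.5X.
y_i = n_i/n_T, p_i = y_i·P. Kp = p_D / (p_M^2).
Setting this equal to 0.101 atm^-1 and taking the physical root (0 < X < 1) gives X = 0.158.

X = 0.158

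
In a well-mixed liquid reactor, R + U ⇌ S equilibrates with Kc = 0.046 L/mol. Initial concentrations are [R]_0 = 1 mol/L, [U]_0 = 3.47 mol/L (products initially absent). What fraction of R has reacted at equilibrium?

Let X = conversion of R; extent ξ = 1·X mol/L.
Concentrations: [R] = 1 − 1X; [U] = 3.47 − 1X; [S] = 1X.
Kc = [S] / ([R] [U]).
Solving Kc = 0.046 for X ∈ (0,1): X = 0.133.

X = 0.133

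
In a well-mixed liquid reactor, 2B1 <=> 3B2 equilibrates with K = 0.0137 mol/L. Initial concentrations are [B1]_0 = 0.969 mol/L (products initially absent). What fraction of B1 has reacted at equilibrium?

Let X = conversion of B1; extent ξ = 0.969X/2 mol/L.
Concentrations: [B1] = 0.969 − 0.969X; [B2] = 1.45X.
K = [B2]^3 / ([B1]^2).
Equating to 0.0137 mol/L: the physical root is X = 0.145.

X = 0.145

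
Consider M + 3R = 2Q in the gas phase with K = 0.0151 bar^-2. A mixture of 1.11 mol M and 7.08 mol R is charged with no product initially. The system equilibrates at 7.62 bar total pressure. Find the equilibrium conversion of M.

X = 0.531

Take 1.11 mol M as basis and let X be its fractional conversion, so ξ = 1.11X.
Moles: n_M = 1.11 − 1.11X; n_R = 7.08 − 3.33X; n_Q = 2.22X.
Summing: n_T = 8.19 − 2.22X.
With p_i = (n_i/n_T)P, K = p_Q^2 / (p_M p_R^3).
Substituting and setting equal to 0.0151 bar^-2 gives a polynomial in X; the root in (0,1) is X = 0.531.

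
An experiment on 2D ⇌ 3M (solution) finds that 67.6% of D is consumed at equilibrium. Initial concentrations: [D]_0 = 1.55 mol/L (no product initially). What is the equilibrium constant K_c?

K_c = 15.4 mol/L

Let X = conversion of D.
Concentrations: [D] = 1.55 − 1.55X; [M] = 2.33X.
At X = 0.676: [D] = 0.502, [M] = 1.57.
K_c = [M]^3 / ([D]^2) = 15.4 mol/L.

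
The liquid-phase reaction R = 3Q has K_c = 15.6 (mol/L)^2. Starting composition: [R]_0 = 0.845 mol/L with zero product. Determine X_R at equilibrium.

Let X = conversion of R; extent ξ = 0.845·X mol/L.
Concentrations: [R] = 0.845 − 0.845X; [Q] = 2.54X.
K_c = [Q]^3 / ([R]).
Setting equal to 15.6 and solving for X on (0,1) gives X = 0.654.

X = 0.654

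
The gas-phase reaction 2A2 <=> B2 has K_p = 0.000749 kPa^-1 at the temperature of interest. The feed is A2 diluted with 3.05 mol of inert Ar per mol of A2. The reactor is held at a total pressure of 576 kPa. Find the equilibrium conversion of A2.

Take 1 mol A2 as basis and let X be its fractional conversion, so ξ = 0.5X.
Species balance: n_A2 = 1 − X; n_B2 = 0.5X; n_I = 3.05 (inert).
Total moles n_T = 4.05 − 0.5X.
Mole fractions y_i = n_i/n_T; K_p = p_B2 / (p_A2^2) with p_i = y_i·P.
Setting this equal to 0.000749 kPa^-1 and taking the physical root (0 < X < 1) gives X = 0.155.

X = 0.155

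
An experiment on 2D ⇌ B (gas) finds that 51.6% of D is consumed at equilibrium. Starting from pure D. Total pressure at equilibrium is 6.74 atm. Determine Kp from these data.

Take 1 mol D as basis and let X be its fractional conversion, so ξ = 0.5X.
At extent ξ: n_D = 1 − X; n_B = 0.5X.
Total moles n_T = 1 − 0.5X.
At X = 0.516: n_D = 0.484, n_B = 0.258, n_T = 0.742.
p_i = (n_i/n_T)·P. Kp = p_B / (p_D^2) = 0.121 atm^-1.

Kp = 0.121 atm^-1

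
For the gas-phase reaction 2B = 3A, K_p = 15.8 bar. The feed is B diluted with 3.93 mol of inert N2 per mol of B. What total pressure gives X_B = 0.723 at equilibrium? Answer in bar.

Take 1 mol B as basis and let X be its fractional conversion, so ξ = 0.5X.
Mole table: n_B = 1 − X; n_A = 1.5X; n_I = 3.93 (inert).
Total moles n_T = 4.93 + 0.5X.
K_p = p_A^3 / (p_B^2) with p_i = (n_i/n_T)·P.
At X = 0.723: the mole-fraction product g(X) = Π y_i^ν_i = 3.142. Since K_p = g(X)·P^{1}, P = (K_p/g)^(1/1) = (15.8/3.142)^(1/1) = 5.03 bar.

P = 5.03 bar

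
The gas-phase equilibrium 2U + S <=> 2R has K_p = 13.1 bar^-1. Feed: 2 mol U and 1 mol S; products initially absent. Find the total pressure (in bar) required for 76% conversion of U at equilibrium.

P = 7.14 bar

Let X = conversion of U (basis 2 mol U); extent of reaction ξ = X.
Mole table: n_U = 2 − 2X; n_S = 1 − X; n_R = 2X.
n_T = Σnᵢ = 3 − X.
K_p = p_R^2 / (p_U^2 p_S) with p_i = (n_i/n_T)·P.
At X = 0.76: the mole-fraction product g(X) = Π y_i^ν_i = 93.59. Since K_p = g(X)·P^{-1}, P = (g/K_p)^(1/1) = (93.59/13.1)^(1/1) = 7.14 bar.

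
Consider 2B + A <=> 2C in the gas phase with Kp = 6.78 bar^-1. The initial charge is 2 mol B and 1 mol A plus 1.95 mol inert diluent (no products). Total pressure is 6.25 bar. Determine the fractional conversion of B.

X = 0.650

Take 2 mol B as basis and let X be its fractional conversion, so ξ = X.
Species balance: n_B = 2 − 2X; n_A = 1 − X; n_C = 2X; n_I = 1.95 (inert).
n_T = Σnᵢ = 4.95 − X.
Mole fractions y_i = n_i/n_T; Kp = p_C^2 / (p_B^2 p_A) with p_i = y_i·P.
Substituting and setting equal to 6.78 bar^-1 gives a polynomial in X; the root in (0,1) is X = 0.650.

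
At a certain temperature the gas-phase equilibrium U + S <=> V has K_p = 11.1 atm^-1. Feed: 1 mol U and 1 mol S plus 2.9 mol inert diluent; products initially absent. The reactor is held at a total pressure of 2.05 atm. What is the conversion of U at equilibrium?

Basis: 1 mol U initially; let X = conversion of U. Extent ξ = X.
At extent ξ: n_U = 1 − X; n_S = 1 − X; n_V = X; n_I = 2.9 (inert).
Total moles n_T = 4.9 − X.
With p_i = (n_i/n_T)P, K_p = p_V / (p_U p_S).
Substituting and setting equal to 11.1 atm^-1 gives a polynomial in X; the root in (0,1) is X = 0.651.

X = 0.651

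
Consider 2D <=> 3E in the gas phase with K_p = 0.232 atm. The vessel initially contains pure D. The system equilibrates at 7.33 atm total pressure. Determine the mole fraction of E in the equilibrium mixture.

Take 1 mol D as basis and let X be its fractional conversion, so ξ = 0.5X.
At extent ξ: n_D = 1 − X; n_E = 1.5X.
Total moles n_T = 1 + 0.5X.
Mole fractions y_i = n_i/n_T; K_p = p_E^3 / (p_D^2) with p_i = y_i·P.
Equating to 0.232 atm and solving on 0 < X < 1: X = 0.189.
Then n_E = 0.283, n_T = 1.09, so y_E = 0.259.

y_E = 0.259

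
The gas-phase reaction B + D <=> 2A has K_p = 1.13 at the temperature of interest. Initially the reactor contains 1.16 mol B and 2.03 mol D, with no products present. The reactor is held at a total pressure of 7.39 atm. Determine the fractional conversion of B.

Basis: 1.16 mol B initially; let X = conversion of B. Extent ξ = 1.16X.
Moles: n_B = 1.16 − 1.16X; n_D = 2.03 − 1.16X; n_A = 2.32X.
n_T stays at 3.19 (no change in mole number).
With p_i = (n_i/n_T)P, K_p = p_A^2 / (p_B p_D).
This yields a degree-2 equation in X; solving on (0,1), X = 0.450.

X = 0.450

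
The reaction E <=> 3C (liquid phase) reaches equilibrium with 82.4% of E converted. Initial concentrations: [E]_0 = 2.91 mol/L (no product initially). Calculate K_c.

K_c = 727 (mol/L)^2

Let X = conversion of E.
Concentrations: [E] = 2.91 − 2.91X; [C] = 8.73X.
At X = 0.824: [E] = 0.512, [C] = 7.19.
K_c = [C]^3 / ([E]) = 727 (mol/L)^2.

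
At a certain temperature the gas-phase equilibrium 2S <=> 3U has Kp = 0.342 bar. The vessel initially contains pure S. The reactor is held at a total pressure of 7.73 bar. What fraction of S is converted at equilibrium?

X = 0.209

Take 1 mol S as basis and let X be its fractional conversion, so ξ = 0.5X.
Mole table: n_S = 1 − X; n_U = 1.5X.
n_T = Σnᵢ = 1 + 0.5X.
With p_i = (n_i/n_T)P, Kp = p_U^3 / (p_S^2).
Substituting and setting equal to 0.342 bar gives a polynomial in X; the root in (0,1) is X = 0.209.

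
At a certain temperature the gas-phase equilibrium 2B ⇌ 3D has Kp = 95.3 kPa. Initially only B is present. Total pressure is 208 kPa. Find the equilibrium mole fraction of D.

Take 1 mol B as basis and let X be its fractional conversion, so ξ = 0.5X.
Mole table: n_B = 1 − X; n_D = 1.5X.
n_T = Σnᵢ = 1 + 0.5X.
With p_i = (n_i/n_T)P, Kp = p_D^3 / (p_B^2).
Equating to 95.3 kPa and solving on 0 < X < 1: X = 0.392.
Then n_D = 0.587, n_T = 1.2, so y_D = 0.491.

y_D = 0.491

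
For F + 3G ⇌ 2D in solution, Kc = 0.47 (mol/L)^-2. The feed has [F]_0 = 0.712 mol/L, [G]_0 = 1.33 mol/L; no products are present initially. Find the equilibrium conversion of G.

Let X = conversion of G; extent ξ = 1.33X/3 mol/L.
Concentrations: [F] = 0.712 − 0.443X; [G] = 1.33 − 1.33X; [D] = 0.887X.
Kc = [D]^2 / ([F] [G]^3).
Equating to 0.47 (mol/L)^-2: the physical root is X = 0.401.

X = 0.401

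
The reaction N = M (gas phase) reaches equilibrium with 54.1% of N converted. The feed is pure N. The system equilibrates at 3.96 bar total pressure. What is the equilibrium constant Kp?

Take 1 mol N as basis and let X be its fractional conversion, so ξ = X.
Species balance: n_N = 1 − X; n_M = X.
n_T stays at 1 (no change in mole number).
At X = 0.541: n_N = 0.459, n_M = 0.541, n_T = 1.
p_i = (n_i/n_T)·P. Kp = p_M / (p_N) = 1.18.

Kp = 1.18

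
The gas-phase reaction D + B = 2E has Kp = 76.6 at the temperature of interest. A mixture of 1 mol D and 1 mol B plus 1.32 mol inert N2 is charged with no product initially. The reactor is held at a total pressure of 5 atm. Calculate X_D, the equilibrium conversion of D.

Basis: 1 mol D initially; let X = conversion of D. Extent ξ = X.
Moles: n_D = 1 − X; n_B = 1 − X; n_E = 2X; n_I = 1.32 (inert).
Total moles n_T = 3.32 (Δν = 0, constant).
y_i = n_i/n_T, p_i = y_i·P. Kp = p_E^2 / (p_D p_B).
Substituting and setting equal to 76.6 gives a polynomial in X; the root in (0,1) is X = 0.814.

X = 0.814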